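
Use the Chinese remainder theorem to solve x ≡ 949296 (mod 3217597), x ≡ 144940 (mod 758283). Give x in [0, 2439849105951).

1359908668555

Write x = 949296 + 3217597·k. Then 3217597·k ≡ 144940 − 949296 ≡ 712210 (mod 758283).
Need 3217597⁻¹ mod 758283. Extended Euclid on (758283, 184465):
758283 = 4×184465 + 20423
184465 = 9×20423 + 658
20423 = 31×658 + 25
658 = 26×25 + 8
25 = 3×8 + 1
8 = 8×1 + 0
Back-substitute:
1 = 25 − 3·8
1 = −3·658 + 79·25
1 = 79·20423 − 2452·658
1 = −2452·184465 + 22147·20423
1 = 22147·758283 − 91040·184465
3217597⁻¹ ≡ 667243 (mod 758283), so k ≡ 667243·712210 ≡ 422647 (mod 758283).
x = 949296 + 3217597·422647 = 1359908668555.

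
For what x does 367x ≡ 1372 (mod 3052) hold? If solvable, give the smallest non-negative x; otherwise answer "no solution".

First find gcd(367, 3052):
3052 = 8·367 + 116
367 = 3·116 + 19
116 = 6·19 + 2
19 = 9·2 + 1
2 = 2·1 + 0
gcd = 1, so a unique solution mod 3052 exists.
Back-substitute for the Bézout coefficients:
1 = 19 − 9·2
1 = −9·116 + 55·19
1 = 55·367 − 174·116
1 = −174·3052 + 1447·367
So 367·(1447) ≡ 1 (mod 3052), giving 367⁻¹ ≡ 1447.
x ≡ 367⁻¹·1372 ≡ 1447·1372 ≡ 1484 (mod 3052).

1484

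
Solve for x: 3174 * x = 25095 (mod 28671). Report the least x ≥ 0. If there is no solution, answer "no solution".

First find gcd(3174, 28671):
28671 = 9×3174 + 105
3174 = 30×105 + 24
105 = 4×24 + 9
24 = 2×9 + 6
9 = 1×6 + 3
6 = 2×3 + 0
gcd = 3 and 3 | 25095, so solutions exist. Divide through by 3: 1058x ≡ 8365 (mod 9557).
Now find 1058⁻¹ mod 9557:
9557 = 9·1058 + 35
1058 = 30·35 + 8
35 = 4·8 + 3
8 = 2·3 + 2
3 = 1·2 + 1
2 = 2·1 + 0
Back-substitute:
1 = 3 − 2
1 = −8 + 3·3
1 = 3·35 − 13·8
1 = −13·1058 + 393·35
1 = 393·9557 − 3550·1058
So 1058·(-3550) ≡ 1 (mod 9557), i.e. 1058⁻¹ ≡ 6007.
Then x ≡ 6007·8365 ≡ 7406 (mod 9557); the smallest non-negative solution is x = 7406.

7406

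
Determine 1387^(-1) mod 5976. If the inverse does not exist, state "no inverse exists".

Extended Euclidean algorithm:
5976 = 4×1387 + 428
1387 = 3×428 + 103
428 = 4×103 + 16
103 = 6×16 + 7
16 = 2×7 + 2
7 = 3×2 + 1
2 = 2×1 + 0
Since gcd(1387, 5976) = 1, back-substitute to write 1 as a combination:
1 = 7 − 3·2
1 = −3·16 + 7·7
1 = 7·103 − 45·16
1 = −45·428 + 187·103
1 = 187·1387 − 606·428
1 = −606·5976 + 2611·1387
So 1387·2611 ≡ 1 (mod 5976).

2611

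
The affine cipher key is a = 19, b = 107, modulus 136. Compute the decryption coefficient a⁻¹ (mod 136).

Apply the Euclidean algorithm to 136 and 19:
136 = 7×19 + 3
19 = 6×3 + 1
3 = 3×1 + 0
gcd = 1, so the inverse exists. Back-substitute:
1 = 19 − 6·3
1 = −6·136 + 43·19
So 19·43 ≡ 1 (mod 136).

43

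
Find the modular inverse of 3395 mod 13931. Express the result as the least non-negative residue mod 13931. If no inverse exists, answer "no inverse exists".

Extended Euclidean algorithm:
13931 = 4·3395 + 351
3395 = 9·351 + 236
351 = 1·236 + 115
236 = 2·115 + 6
115 = 19·6 + 1
6 = 6·1 + 0
The gcd is 1. Working backward:
1 = 115 − 19·6
1 = −19·236 + 39·115
1 = 39·351 − 58·236
1 = −58·3395 + 561·351
1 = 561·13931 − 2302·3395
Hence 3395⁻¹ ≡ -2302 ≡ 11629 (mod 13931).

11629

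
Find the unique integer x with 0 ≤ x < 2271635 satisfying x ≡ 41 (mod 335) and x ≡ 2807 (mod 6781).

Write x = 41 + 335·k. Then 335·k ≡ 2807 − 41 ≡ 2766 (mod 6781).
Need 335⁻¹ mod 6781. Extended Euclid on (6781, 335):
6781 = 20×335 + 81
335 = 4×81 + 11
81 = 7×11 + 4
11 = 2×4 + 3
4 = 1×3 + 1
3 = 3×1 + 0
Back-substitute:
1 = 4 − 3
1 = −11 + 3·4
1 = 3·81 − 22·11
1 = −22·335 + 91·81
1 = 91·6781 − 1842·335
335⁻¹ ≡ 4939 (mod 6781), so k ≡ 4939·2766 ≡ 4340 (mod 6781).
x = 41 + 335·4340 = 1453941.

1453941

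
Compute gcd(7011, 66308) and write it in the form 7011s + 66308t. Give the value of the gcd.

1

Repeated division:
66308 = 9·7011 + 3209
7011 = 2·3209 + 593
3209 = 5·593 + 244
593 = 2·244 + 105
244 = 2·105 + 34
105 = 3·34 + 3
34 = 11·3 + 1
3 = 3·1 + 0
gcd(7011, 66308) = 1.
Express as a combination:
1 = 34 − 11·3
1 = −11·105 + 34·34
1 = 34·244 − 79·105
1 = −79·593 + 192·244
1 = 192·3209 − 1039·593
1 = −1039·7011 + 2270·3209
1 = 2270·66308 − 21469·7011
So 1 = (2270)·66308 + (-21469)·7011.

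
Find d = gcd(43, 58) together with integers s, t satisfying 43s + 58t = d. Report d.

1

Apply Euclid's algorithm to 58 and 43:
58 = 1·43 + 15
43 = 2·15 + 13
15 = 1·13 + 2
13 = 6·2 + 1
2 = 2·1 + 0
gcd(43, 58) = 1.
Express as a combination:
1 = 13 − 6·2
1 = −6·15 + 7·13
1 = 7·43 − 20·15
1 = −20·58 + 27·43
So 1 = (-20)·58 + (27)·43.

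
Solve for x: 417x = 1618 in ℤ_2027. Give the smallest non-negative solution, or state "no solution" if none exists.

First find gcd(417, 2027):
2027 = 4*417 + 359
417 = 1*359 + 58
359 = 6*58 + 11
58 = 5*11 + 3
11 = 3*3 + 2
3 = 1*2 + 1
2 = 2*1 + 0
gcd = 1, so a unique solution mod 2027 exists.
Back-substitute for the Bézout coefficients:
1 = 3 − 2
1 = −11 + 4·3
1 = 4·58 − 21·11
1 = −21·359 + 130·58
1 = 130·417 − 151·359
1 = −151·2027 + 734·417
So 417·(734) ≡ 1 (mod 2027), giving 417⁻¹ ≡ 734.
x ≡ 417⁻¹·1618 ≡ 734·1618 ≡ 1817 (mod 2027).

1817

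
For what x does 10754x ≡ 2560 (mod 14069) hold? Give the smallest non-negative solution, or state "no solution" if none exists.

First find gcd(10754, 14069):
14069 = 1·10754 + 3315
10754 = 3·3315 + 809
3315 = 4·809 + 79
809 = 10·79 + 19
79 = 4·19 + 3
19 = 6·3 + 1
3 = 3·1 + 0
gcd = 1, so a unique solution mod 14069 exists.
Back-substitute for the Bézout coefficients:
1 = 19 − 6·3
1 = −6·79 + 25·19
1 = 25·809 − 256·79
1 = −256·3315 + 1049·809
1 = 1049·10754 − 3403·3315
1 = −3403·14069 + 4452·10754
So 10754·(4452) ≡ 1 (mod 14069), giving 10754⁻¹ ≡ 4452.
x ≡ 10754⁻¹·2560 ≡ 4452·2560 ≡ 1230 (mod 14069).

1230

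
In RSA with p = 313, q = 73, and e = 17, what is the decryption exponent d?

15857

φ(n) = (p−1)(q−1) = 312·72 = 22464.
Need d with 17·d ≡ 1 (mod 22464). Apply the extended Euclidean algorithm:
22464 = 1321·17 + 7
17 = 2·7 + 3
7 = 2·3 + 1
3 = 3·1 + 0
Back-substitute:
1 = 7 − 2·3
1 = −2·17 + 5·7
1 = 5·22464 − 6607·17
So 17·(-6607) ≡ 1 (mod 22464), hence d ≡ -6607 ≡ 15857 (mod 22464).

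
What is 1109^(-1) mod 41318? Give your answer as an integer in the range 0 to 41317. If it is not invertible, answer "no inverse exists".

34649

Extended Euclidean algorithm:
41318 = 37*1109 + 285
1109 = 3*285 + 254
285 = 1*254 + 31
254 = 8*31 + 6
31 = 5*6 + 1
6 = 6*1 + 0
Since gcd(1109, 41318) = 1, back-substitute to write 1 as a combination:
1 = 31 − 5·6
1 = −5·254 + 41·31
1 = 41·285 − 46·254
1 = −46·1109 + 179·285
1 = 179·41318 − 6669·1109
Hence 1109⁻¹ ≡ -6669 ≡ 34649 (mod 41318).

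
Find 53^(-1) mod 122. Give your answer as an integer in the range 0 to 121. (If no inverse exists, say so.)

99

Run Euclid on (122, 53):
122 = 2*53 + 16
53 = 3*16 + 5
16 = 3*5 + 1
5 = 5*1 + 0
Since gcd(53, 122) = 1, back-substitute to write 1 as a combination:
1 = 16 − 3·5
1 = −3·53 + 10·16
1 = 10·122 − 23·53
Hence 53⁻¹ ≡ -23 ≡ 99 (mod 122).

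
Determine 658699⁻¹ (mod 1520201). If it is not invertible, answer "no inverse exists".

749460

Extended Euclidean algorithm:
1520201 = 2×658699 + 202803
658699 = 3×202803 + 50290
202803 = 4×50290 + 1643
50290 = 30×1643 + 1000
1643 = 1×1000 + 643
1000 = 1×643 + 357
643 = 1×357 + 286
357 = 1×286 + 71
286 = 4×71 + 2
71 = 35×2 + 1
2 = 2×1 + 0
gcd = 1, so the inverse exists. Back-substitute:
1 = 71 − 35·2
1 = −35·286 + 141·71
1 = 141·357 − 176·286
1 = −176·643 + 317·357
1 = 317·1000 − 493·643
1 = −493·1643 + 810·1000
1 = 810·50290 − 24793·1643
1 = −24793·202803 + 99982·50290
1 = 99982·658699 − 324739·202803
1 = −324739·1520201 + 749460·658699
So 658699·749460 ≡ 1 (mod 1520201).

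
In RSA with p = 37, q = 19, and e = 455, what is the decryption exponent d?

47

φ(n) = (p−1)(q−1) = 36·18 = 648.
Need d with 455·d ≡ 1 (mod 648). Apply the extended Euclidean algorithm:
648 = 1*455 + 193
455 = 2*193 + 69
193 = 2*69 + 55
69 = 1*55 + 14
55 = 3*14 + 13
14 = 1*13 + 1
13 = 13*1 + 0
Back-substitute:
1 = 14 − 13
1 = −55 + 4·14
1 = 4·69 − 5·55
1 = −5·193 + 14·69
1 = 14·455 − 33·193
1 = −33·648 + 47·455
So 455·47 ≡ 1 (mod 648), hence d = 47.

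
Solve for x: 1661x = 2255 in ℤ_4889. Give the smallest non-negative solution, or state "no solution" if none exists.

228

First find gcd(1661, 4889):
4889 = 2*1661 + 1567
1661 = 1*1567 + 94
1567 = 16*94 + 63
94 = 1*63 + 31
63 = 2*31 + 1
31 = 31*1 + 0
gcd = 1, so a unique solution mod 4889 exists.
Back-substitute for the Bézout coefficients:
1 = 63 − 2·31
1 = −2·94 + 3·63
1 = 3·1567 − 50·94
1 = −50·1661 + 53·1567
1 = 53·4889 − 156·1661
So 1661·(-156) ≡ 1 (mod 4889), giving 1661⁻¹ ≡ 4733.
x ≡ 1661⁻¹·2255 ≡ 4733·2255 ≡ 228 (mod 4889).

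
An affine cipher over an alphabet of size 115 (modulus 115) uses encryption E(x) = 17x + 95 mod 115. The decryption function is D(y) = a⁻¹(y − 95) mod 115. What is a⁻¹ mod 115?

88

Extended Euclidean algorithm:
115 = 6×17 + 13
17 = 1×13 + 4
13 = 3×4 + 1
4 = 4×1 + 0
Since gcd(17, 115) = 1, back-substitute to write 1 as a combination:
1 = 13 − 3·4
1 = −3·17 + 4·13
1 = 4·115 − 27·17
Hence 17⁻¹ ≡ -27 ≡ 88 (mod 115).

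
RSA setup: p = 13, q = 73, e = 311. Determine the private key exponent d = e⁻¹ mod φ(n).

839

φ(n) = (p−1)(q−1) = 12·72 = 864.
Need d with 311·d ≡ 1 (mod 864). Apply the extended Euclidean algorithm:
864 = 2*311 + 242
311 = 1*242 + 69
242 = 3*69 + 35
69 = 1*35 + 34
35 = 1*34 + 1
34 = 34*1 + 0
Back-substitute:
1 = 35 − 34
1 = −69 + 2·35
1 = 2·242 − 7·69
1 = −7·311 + 9·242
1 = 9·864 − 25·311
So 311·(-25) ≡ 1 (mod 864), hence d ≡ -25 ≡ 839 (mod 864).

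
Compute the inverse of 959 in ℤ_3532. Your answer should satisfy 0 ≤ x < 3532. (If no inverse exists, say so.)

gcd(3532, 959) by repeated division:
3532 = 3×959 + 655
959 = 1×655 + 304
655 = 2×304 + 47
304 = 6×47 + 22
47 = 2×22 + 3
22 = 7×3 + 1
3 = 3×1 + 0
The gcd is 1. Working backward:
1 = 22 − 7·3
1 = −7·47 + 15·22
1 = 15·304 − 97·47
1 = −97·655 + 209·304
1 = 209·959 − 306·655
1 = −306·3532 + 1127·959
So 959·1127 ≡ 1 (mod 3532).

1127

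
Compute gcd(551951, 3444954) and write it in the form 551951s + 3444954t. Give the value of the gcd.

1

Apply Euclid's algorithm to 3444954 and 551951:
3444954 = 6·551951 + 133248
551951 = 4·133248 + 18959
133248 = 7·18959 + 535
18959 = 35·535 + 234
535 = 2·234 + 67
234 = 3·67 + 33
67 = 2·33 + 1
33 = 33·1 + 0
gcd(551951, 3444954) = 1.
Express as a combination:
1 = 67 − 2·33
1 = −2·234 + 7·67
1 = 7·535 − 16·234
1 = −16·18959 + 567·535
1 = 567·133248 − 3985·18959
1 = −3985·551951 + 16507·133248
1 = 16507·3444954 − 103027·551951
So 1 = (16507)·3444954 + (-103027)·551951.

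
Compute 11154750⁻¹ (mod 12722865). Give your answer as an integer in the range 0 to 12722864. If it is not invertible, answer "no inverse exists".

Compute gcd(11154750, 12722865):
12722865 = 1·11154750 + 1568115
11154750 = 7·1568115 + 177945
1568115 = 8·177945 + 144555
177945 = 1·144555 + 33390
144555 = 4·33390 + 10995
33390 = 3·10995 + 405
10995 = 27·405 + 60
405 = 6·60 + 45
60 = 1·45 + 15
45 = 3·15 + 0
The gcd is 15, not 1, hence no inverse exists.

no inverse exists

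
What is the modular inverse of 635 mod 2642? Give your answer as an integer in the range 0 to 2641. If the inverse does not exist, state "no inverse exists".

1839

Extended Euclidean algorithm:
2642 = 4*635 + 102
635 = 6*102 + 23
102 = 4*23 + 10
23 = 2*10 + 3
10 = 3*3 + 1
3 = 3*1 + 0
gcd = 1, so the inverse exists. Back-substitute:
1 = 10 − 3·3
1 = −3·23 + 7·10
1 = 7·102 − 31·23
1 = −31·635 + 193·102
1 = 193·2642 − 803·635
So 635·(-803) ≡ 1 (mod 2642), and -803 ≡ 1839 (mod 2642).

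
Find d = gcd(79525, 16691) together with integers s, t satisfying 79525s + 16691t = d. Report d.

1

Repeated division:
79525 = 4·16691 + 12761
16691 = 1·12761 + 3930
12761 = 3·3930 + 971
3930 = 4·971 + 46
971 = 21·46 + 5
46 = 9·5 + 1
5 = 5·1 + 0
gcd(79525, 16691) = 1.
Back-substituting:
1 = 46 − 9·5
1 = −9·971 + 190·46
1 = 190·3930 − 769·971
1 = −769·12761 + 2497·3930
1 = 2497·16691 − 3266·12761
1 = −3266·79525 + 15561·16691
So 1 = (-3266)·79525 + (15561)·16691.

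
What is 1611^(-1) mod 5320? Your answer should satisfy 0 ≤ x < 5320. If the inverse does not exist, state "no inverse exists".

Run Euclid on (5320, 1611):
5320 = 3*1611 + 487
1611 = 3*487 + 150
487 = 3*150 + 37
150 = 4*37 + 2
37 = 18*2 + 1
2 = 2*1 + 0
Since gcd(1611, 5320) = 1, back-substitute to write 1 as a combination:
1 = 37 − 18·2
1 = −18·150 + 73·37
1 = 73·487 − 237·150
1 = −237·1611 + 784·487
1 = 784·5320 − 2589·1611
Thus 1611·(-2589) ≡ 1 (mod 5320); reducing, -2589 mod 5320 = 2731.

2731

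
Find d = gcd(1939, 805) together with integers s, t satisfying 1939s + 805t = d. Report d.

7

Apply Euclid's algorithm to 1939 and 805:
1939 = 2×805 + 329
805 = 2×329 + 147
329 = 2×147 + 35
147 = 4×35 + 7
35 = 5×7 + 0
gcd(1939, 805) = 7.
Express as a combination:
7 = 147 − 4·35
7 = −4·329 + 9·147
7 = 9·805 − 22·329
7 = −22·1939 + 53·805
So 7 = (-22)·1939 + (53)·805.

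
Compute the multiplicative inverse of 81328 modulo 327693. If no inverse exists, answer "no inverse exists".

88495

gcd(327693, 81328) by repeated division:
327693 = 4×81328 + 2381
81328 = 34×2381 + 374
2381 = 6×374 + 137
374 = 2×137 + 100
137 = 1×100 + 37
100 = 2×37 + 26
37 = 1×26 + 11
26 = 2×11 + 4
11 = 2×4 + 3
4 = 1×3 + 1
3 = 3×1 + 0
Since gcd(81328, 327693) = 1, back-substitute to write 1 as a combination:
1 = 4 − 3
1 = −11 + 3·4
1 = 3·26 − 7·11
1 = −7·37 + 10·26
1 = 10·100 − 27·37
1 = −27·137 + 37·100
1 = 37·374 − 101·137
1 = −101·2381 + 643·374
1 = 643·81328 − 21963·2381
1 = −21963·327693 + 88495·81328
So 81328·88495 ≡ 1 (mod 327693).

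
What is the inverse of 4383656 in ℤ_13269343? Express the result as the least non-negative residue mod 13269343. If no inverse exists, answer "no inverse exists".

1652965

Apply the Euclidean algorithm to 13269343 and 4383656:
13269343 = 3×4383656 + 118375
4383656 = 37×118375 + 3781
118375 = 31×3781 + 1164
3781 = 3×1164 + 289
1164 = 4×289 + 8
289 = 36×8 + 1
8 = 8×1 + 0
Since gcd(4383656, 13269343) = 1, back-substitute to write 1 as a combination:
1 = 289 − 36·8
1 = −36·1164 + 145·289
1 = 145·3781 − 471·1164
1 = −471·118375 + 14746·3781
1 = 14746·4383656 − 546073·118375
1 = −546073·13269343 + 1652965·4383656
So 4383656·1652965 ≡ 1 (mod 13269343).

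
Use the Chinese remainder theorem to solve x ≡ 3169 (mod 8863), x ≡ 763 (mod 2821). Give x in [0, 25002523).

17826662

Write x = 3169 + 8863·k. Then 8863·k ≡ 763 − 3169 ≡ 415 (mod 2821).
Need 8863⁻¹ mod 2821. Extended Euclid on (2821, 400):
2821 = 7*400 + 21
400 = 19*21 + 1
21 = 21*1 + 0
Back-substitute:
1 = 400 − 19·21
1 = −19·2821 + 134·400
8863⁻¹ ≡ 134 (mod 2821), so k ≡ 134·415 ≡ 2011 (mod 2821).
x = 3169 + 8863·2011 = 17826662.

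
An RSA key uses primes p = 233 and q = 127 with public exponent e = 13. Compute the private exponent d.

φ(n) = (p−1)(q−1) = 232·126 = 29232.
Need d with 13·d ≡ 1 (mod 29232). Apply the extended Euclidean algorithm:
29232 = 2248×13 + 8
13 = 1×8 + 5
8 = 1×5 + 3
5 = 1×3 + 2
3 = 1×2 + 1
2 = 2×1 + 0
Back-substitute:
1 = 3 − 2
1 = −5 + 2·3
1 = 2·8 − 3·5
1 = −3·13 + 5·8
1 = 5·29232 − 11243·13
So 13·(-11243) ≡ 1 (mod 29232), hence d ≡ -11243 ≡ 17989 (mod 29232).

17989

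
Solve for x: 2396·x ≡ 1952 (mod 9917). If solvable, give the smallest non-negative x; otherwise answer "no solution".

3312

First find gcd(2396, 9917):
9917 = 4×2396 + 333
2396 = 7×333 + 65
333 = 5×65 + 8
65 = 8×8 + 1
8 = 8×1 + 0
gcd = 1, so a unique solution mod 9917 exists.
Back-substitute for the Bézout coefficients:
1 = 65 − 8·8
1 = −8·333 + 41·65
1 = 41·2396 − 295·333
1 = −295·9917 + 1221·2396
So 2396·(1221) ≡ 1 (mod 9917), giving 2396⁻¹ ≡ 1221.
x ≡ 2396⁻¹·1952 ≡ 1221·1952 ≡ 3312 (mod 9917).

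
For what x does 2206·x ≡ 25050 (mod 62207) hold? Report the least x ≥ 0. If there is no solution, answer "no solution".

27026

First find gcd(2206, 62207):
62207 = 28*2206 + 439
2206 = 5*439 + 11
439 = 39*11 + 10
11 = 1*10 + 1
10 = 10*1 + 0
gcd = 1, so a unique solution mod 62207 exists.
Back-substitute for the Bézout coefficients:
1 = 11 − 10
1 = −439 + 40·11
1 = 40·2206 − 201·439
1 = −201·62207 + 5668·2206
So 2206·(5668) ≡ 1 (mod 62207), giving 2206⁻¹ ≡ 5668.
x ≡ 2206⁻¹·25050 ≡ 5668·25050 ≡ 27026 (mod 62207).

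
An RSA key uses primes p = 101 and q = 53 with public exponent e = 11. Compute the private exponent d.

1891

φ(n) = (p−1)(q−1) = 100·52 = 5200.
Need d with 11·d ≡ 1 (mod 5200). Apply the extended Euclidean algorithm:
5200 = 472×11 + 8
11 = 1×8 + 3
8 = 2×3 + 2
3 = 1×2 + 1
2 = 2×1 + 0
Back-substitute:
1 = 3 − 2
1 = −8 + 3·3
1 = 3·11 − 4·8
1 = −4·5200 + 1891·11
So 11·1891 ≡ 1 (mod 5200), hence d = 1891.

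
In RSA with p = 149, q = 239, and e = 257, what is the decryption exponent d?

18777

φ(n) = (p−1)(q−1) = 148·238 = 35224.
Need d with 257·d ≡ 1 (mod 35224). Apply the extended Euclidean algorithm:
35224 = 137*257 + 15
257 = 17*15 + 2
15 = 7*2 + 1
2 = 2*1 + 0
Back-substitute:
1 = 15 − 7·2
1 = −7·257 + 120·15
1 = 120·35224 − 16447·257
So 257·(-16447) ≡ 1 (mod 35224), hence d ≡ -16447 ≡ 18777 (mod 35224).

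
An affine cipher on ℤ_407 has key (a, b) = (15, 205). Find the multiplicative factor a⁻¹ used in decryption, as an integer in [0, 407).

190

Apply the Euclidean algorithm to 407 and 15:
407 = 27×15 + 2
15 = 7×2 + 1
2 = 2×1 + 0
Since gcd(15, 407) = 1, back-substitute to write 1 as a combination:
1 = 15 − 7·2
1 = −7·407 + 190·15
So 15·190 ≡ 1 (mod 407).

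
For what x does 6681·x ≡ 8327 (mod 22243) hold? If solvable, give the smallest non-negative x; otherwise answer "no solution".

First find gcd(6681, 22243):
22243 = 3*6681 + 2200
6681 = 3*2200 + 81
2200 = 27*81 + 13
81 = 6*13 + 3
13 = 4*3 + 1
3 = 3*1 + 0
gcd = 1, so a unique solution mod 22243 exists.
Back-substitute for the Bézout coefficients:
1 = 13 − 4·3
1 = −4·81 + 25·13
1 = 25·2200 − 679·81
1 = −679·6681 + 2062·2200
1 = 2062·22243 − 6865·6681
So 6681·(-6865) ≡ 1 (mod 22243), giving 6681⁻¹ ≡ 15378.
x ≡ 6681⁻¹·8327 ≡ 15378·8327 ≡ 21898 (mod 22243).

21898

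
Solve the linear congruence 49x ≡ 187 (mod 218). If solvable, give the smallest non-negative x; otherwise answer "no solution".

75

First find gcd(49, 218):
218 = 4·49 + 22
49 = 2·22 + 5
22 = 4·5 + 2
5 = 2·2 + 1
2 = 2·1 + 0
gcd = 1, so a unique solution mod 218 exists.
Back-substitute for the Bézout coefficients:
1 = 5 − 2·2
1 = −2·22 + 9·5
1 = 9·49 − 20·22
1 = −20·218 + 89·49
So 49·(89) ≡ 1 (mod 218), giving 49⁻¹ ≡ 89.
x ≡ 49⁻¹·187 ≡ 89·187 ≡ 75 (mod 218).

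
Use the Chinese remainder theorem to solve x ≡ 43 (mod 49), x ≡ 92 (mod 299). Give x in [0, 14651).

Write x = 43 + 49·k. Then 49·k ≡ 92 − 43 ≡ 49 (mod 299).
Need 49⁻¹ mod 299. Extended Euclid on (299, 49):
299 = 6·49 + 5
49 = 9·5 + 4
5 = 1·4 + 1
4 = 4·1 + 0
Back-substitute:
1 = 5 − 4
1 = −49 + 10·5
1 = 10·299 − 61·49
49⁻¹ ≡ 238 (mod 299), so k ≡ 238·49 ≡ 1 (mod 299).
x = 43 + 49·1 = 92.

92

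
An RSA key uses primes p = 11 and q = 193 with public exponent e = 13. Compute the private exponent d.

φ(n) = (p−1)(q−1) = 10·192 = 1920.
Need d with 13·d ≡ 1 (mod 1920). Apply the extended Euclidean algorithm:
1920 = 147·13 + 9
13 = 1·9 + 4
9 = 2·4 + 1
4 = 4·1 + 0
Back-substitute:
1 = 9 − 2·4
1 = −2·13 + 3·9
1 = 3·1920 − 443·13
So 13·(-443) ≡ 1 (mod 1920), hence d ≡ -443 ≡ 1477 (mod 1920).

1477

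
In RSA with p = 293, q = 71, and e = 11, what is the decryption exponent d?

9291

φ(n) = (p−1)(q−1) = 292·70 = 20440.
Need d with 11·d ≡ 1 (mod 20440). Apply the extended Euclidean algorithm:
20440 = 1858*11 + 2
11 = 5*2 + 1
2 = 2*1 + 0
Back-substitute:
1 = 11 − 5·2
1 = −5·20440 + 9291·11
So 11·9291 ≡ 1 (mod 20440), hence d = 9291.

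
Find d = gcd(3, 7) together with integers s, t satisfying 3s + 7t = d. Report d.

1

Euclidean algorithm:
7 = 2×3 + 1
3 = 3×1 + 0
gcd(3, 7) = 1.
Working backward:
1 = 7 − 2·3
So 1 = (1)·7 + (-2)·3.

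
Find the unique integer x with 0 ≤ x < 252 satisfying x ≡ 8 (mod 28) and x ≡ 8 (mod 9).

Write x = 8 + 28·k. Then 28·k ≡ 8 − 8 ≡ 0 (mod 9).
Need 28⁻¹ mod 9. Extended Euclid on (9, 1):
9 = 9*1 + 0
28⁻¹ ≡ 1 (mod 9), so k ≡ 1·0 ≡ 0 (mod 9).
x = 8 + 28·0 = 8.

8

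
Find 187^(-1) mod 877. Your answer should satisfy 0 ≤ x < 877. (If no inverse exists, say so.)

gcd(877, 187) by repeated division:
877 = 4*187 + 129
187 = 1*129 + 58
129 = 2*58 + 13
58 = 4*13 + 6
13 = 2*6 + 1
6 = 6*1 + 0
The gcd is 1. Working backward:
1 = 13 − 2·6
1 = −2·58 + 9·13
1 = 9·129 − 20·58
1 = −20·187 + 29·129
1 = 29·877 − 136·187
So 187·(-136) ≡ 1 (mod 877), and -136 ≡ 741 (mod 877).

741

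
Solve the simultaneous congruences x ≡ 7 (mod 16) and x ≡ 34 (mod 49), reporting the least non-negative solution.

Write x = 7 + 16·k. Then 16·k ≡ 34 − 7 ≡ 27 (mod 49).
Need 16⁻¹ mod 49. Extended Euclid on (49, 16):
49 = 3×16 + 1
16 = 16×1 + 0
Back-substitute:
1 = 49 − 3·16
16⁻¹ ≡ 46 (mod 49), so k ≡ 46·27 ≡ 17 (mod 49).
x = 7 + 16·17 = 279.

279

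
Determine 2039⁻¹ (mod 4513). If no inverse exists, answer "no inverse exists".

Extended Euclidean algorithm:
4513 = 2·2039 + 435
2039 = 4·435 + 299
435 = 1·299 + 136
299 = 2·136 + 27
136 = 5·27 + 1
27 = 27·1 + 0
Since gcd(2039, 4513) = 1, back-substitute to write 1 as a combination:
1 = 136 − 5·27
1 = −5·299 + 11·136
1 = 11·435 − 16·299
1 = −16·2039 + 75·435
1 = 75·4513 − 166·2039
Thus 2039·(-166) ≡ 1 (mod 4513); reducing, -166 mod 4513 = 4347.

4347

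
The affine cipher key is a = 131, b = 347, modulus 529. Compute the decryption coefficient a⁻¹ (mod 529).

105

Apply the Euclidean algorithm to 529 and 131:
529 = 4*131 + 5
131 = 26*5 + 1
5 = 5*1 + 0
Since gcd(131, 529) = 1, back-substitute to write 1 as a combination:
1 = 131 − 26·5
1 = −26·529 + 105·131
So 131·105 ≡ 1 (mod 529).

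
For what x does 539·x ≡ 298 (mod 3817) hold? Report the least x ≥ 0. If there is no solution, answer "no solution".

no solution

gcd(539, 3817):
3817 = 7×539 + 44
539 = 12×44 + 11
44 = 4×11 + 0
gcd = 11, but 11 ∤ 298, so the congruence has no solution.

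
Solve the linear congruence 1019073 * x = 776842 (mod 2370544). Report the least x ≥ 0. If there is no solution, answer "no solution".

80426

First find gcd(1019073, 2370544):
2370544 = 2·1019073 + 332398
1019073 = 3·332398 + 21879
332398 = 15·21879 + 4213
21879 = 5·4213 + 814
4213 = 5·814 + 143
814 = 5·143 + 99
143 = 1·99 + 44
99 = 2·44 + 11
44 = 4·11 + 0
gcd = 11 and 11 | 776842, so solutions exist. Divide through by 11: 92643x ≡ 70622 (mod 215504).
Now find 92643⁻¹ mod 215504:
215504 = 2*92643 + 30218
92643 = 3*30218 + 1989
30218 = 15*1989 + 383
1989 = 5*383 + 74
383 = 5*74 + 13
74 = 5*13 + 9
13 = 1*9 + 4
9 = 2*4 + 1
4 = 4*1 + 0
Back-substitute:
1 = 9 − 2·4
1 = −2·13 + 3·9
1 = 3·74 − 17·13
1 = −17·383 + 88·74
1 = 88·1989 − 457·383
1 = −457·30218 + 6943·1989
1 = 6943·92643 − 21286·30218
1 = −21286·215504 + 49515·92643
So 92643⁻¹ ≡ 49515 (mod 215504).
Then x ≡ 49515·70622 ≡ 80426 (mod 215504); the smallest non-negative solution is x = 80426.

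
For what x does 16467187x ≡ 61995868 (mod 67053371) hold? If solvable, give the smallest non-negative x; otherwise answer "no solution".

5555671

First find gcd(16467187, 67053371):
67053371 = 4*16467187 + 1184623
16467187 = 13*1184623 + 1067088
1184623 = 1*1067088 + 117535
1067088 = 9*117535 + 9273
117535 = 12*9273 + 6259
9273 = 1*6259 + 3014
6259 = 2*3014 + 231
3014 = 13*231 + 11
231 = 21*11 + 0
gcd = 11 and 11 | 61995868, so solutions exist. Divide through by 11: 1497017x ≡ 5635988 (mod 6095761).
Now find 1497017⁻¹ mod 6095761:
6095761 = 4×1497017 + 107693
1497017 = 13×107693 + 97008
107693 = 1×97008 + 10685
97008 = 9×10685 + 843
10685 = 12×843 + 569
843 = 1×569 + 274
569 = 2×274 + 21
274 = 13×21 + 1
21 = 21×1 + 0
Back-substitute:
1 = 274 − 13·21
1 = −13·569 + 27·274
1 = 27·843 − 40·569
1 = −40·10685 + 507·843
1 = 507·97008 − 4603·10685
1 = −4603·107693 + 5110·97008
1 = 5110·1497017 − 71033·107693
1 = −71033·6095761 + 289242·1497017
So 1497017⁻¹ ≡ 289242 (mod 6095761).
Then x ≡ 289242·5635988 ≡ 5555671 (mod 6095761); the smallest non-negative solution is x = 5555671.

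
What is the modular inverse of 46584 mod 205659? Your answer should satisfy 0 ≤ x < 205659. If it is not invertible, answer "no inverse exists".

no inverse exists

Compute gcd(46584, 205659):
205659 = 4*46584 + 19323
46584 = 2*19323 + 7938
19323 = 2*7938 + 3447
7938 = 2*3447 + 1044
3447 = 3*1044 + 315
1044 = 3*315 + 99
315 = 3*99 + 18
99 = 5*18 + 9
18 = 2*9 + 0
The gcd is 9, not 1, hence no inverse exists.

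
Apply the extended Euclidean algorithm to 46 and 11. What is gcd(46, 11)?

Apply Euclid's algorithm to 46 and 11:
46 = 4·11 + 2
11 = 5·2 + 1
2 = 2·1 + 0
gcd(46, 11) = 1.
Back-substituting:
1 = 11 − 5·2
1 = −5·46 + 21·11
So 1 = (-5)·46 + (21)·11.

1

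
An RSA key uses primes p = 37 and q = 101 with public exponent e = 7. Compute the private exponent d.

φ(n) = (p−1)(q−1) = 36·100 = 3600.
Need d with 7·d ≡ 1 (mod 3600). Apply the extended Euclidean algorithm:
3600 = 514×7 + 2
7 = 3×2 + 1
2 = 2×1 + 0
Back-substitute:
1 = 7 − 3·2
1 = −3·3600 + 1543·7
So 7·1543 ≡ 1 (mod 3600), hence d = 1543.

1543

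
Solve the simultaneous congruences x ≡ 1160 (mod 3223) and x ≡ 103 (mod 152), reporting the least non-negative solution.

365359

Write x = 1160 + 3223·k. Then 3223·k ≡ 103 − 1160 ≡ 7 (mod 152).
Need 3223⁻¹ mod 152. Extended Euclid on (152, 31):
152 = 4*31 + 28
31 = 1*28 + 3
28 = 9*3 + 1
3 = 3*1 + 0
Back-substitute:
1 = 28 − 9·3
1 = −9·31 + 10·28
1 = 10·152 − 49·31
3223⁻¹ ≡ 103 (mod 152), so k ≡ 103·7 ≡ 113 (mod 152).
x = 1160 + 3223·113 = 365359.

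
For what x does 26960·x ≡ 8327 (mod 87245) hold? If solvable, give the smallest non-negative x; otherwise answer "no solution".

no solution

gcd(26960, 87245):
87245 = 3*26960 + 6365
26960 = 4*6365 + 1500
6365 = 4*1500 + 365
1500 = 4*365 + 40
365 = 9*40 + 5
40 = 8*5 + 0
gcd = 5, but 5 ∤ 8327, so the congruence has no solution.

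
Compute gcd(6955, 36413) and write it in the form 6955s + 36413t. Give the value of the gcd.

13

Repeated division:
36413 = 5·6955 + 1638
6955 = 4·1638 + 403
1638 = 4·403 + 26
403 = 15·26 + 13
26 = 2·13 + 0
gcd(6955, 36413) = 13.
Back-substituting:
13 = 403 − 15·26
13 = −15·1638 + 61·403
13 = 61·6955 − 259·1638
13 = −259·36413 + 1356·6955
So 13 = (-259)·36413 + (1356)·6955.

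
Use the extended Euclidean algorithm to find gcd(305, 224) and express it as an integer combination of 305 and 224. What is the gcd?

Euclidean algorithm:
305 = 1×224 + 81
224 = 2×81 + 62
81 = 1×62 + 19
62 = 3×19 + 5
19 = 3×5 + 4
5 = 1×4 + 1
4 = 4×1 + 0
gcd(305, 224) = 1.
Express as a combination:
1 = 5 − 4
1 = −19 + 4·5
1 = 4·62 − 13·19
1 = −13·81 + 17·62
1 = 17·224 − 47·81
1 = −47·305 + 64·224
So 1 = (-47)·305 + (64)·224.

1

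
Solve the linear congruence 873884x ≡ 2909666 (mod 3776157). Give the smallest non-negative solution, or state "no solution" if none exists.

no solution

gcd(873884, 3776157):
3776157 = 4*873884 + 280621
873884 = 3*280621 + 32021
280621 = 8*32021 + 24453
32021 = 1*24453 + 7568
24453 = 3*7568 + 1749
7568 = 4*1749 + 572
1749 = 3*572 + 33
572 = 17*33 + 11
33 = 3*11 + 0
gcd = 11, but 11 ∤ 2909666, so the congruence has no solution.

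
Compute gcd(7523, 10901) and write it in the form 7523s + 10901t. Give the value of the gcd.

Euclidean algorithm:
10901 = 1×7523 + 3378
7523 = 2×3378 + 767
3378 = 4×767 + 310
767 = 2×310 + 147
310 = 2×147 + 16
147 = 9×16 + 3
16 = 5×3 + 1
3 = 3×1 + 0
gcd(7523, 10901) = 1.
Working backward:
1 = 16 − 5·3
1 = −5·147 + 46·16
1 = 46·310 − 97·147
1 = −97·767 + 240·310
1 = 240·3378 − 1057·767
1 = −1057·7523 + 2354·3378
1 = 2354·10901 − 3411·7523
So 1 = (2354)·10901 + (-3411)·7523.

1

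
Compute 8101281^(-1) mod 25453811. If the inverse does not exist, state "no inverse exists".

18071934

Extended Euclidean algorithm:
25453811 = 3·8101281 + 1149968
8101281 = 7·1149968 + 51505
1149968 = 22·51505 + 16858
51505 = 3·16858 + 931
16858 = 18·931 + 100
931 = 9·100 + 31
100 = 3·31 + 7
31 = 4·7 + 3
7 = 2·3 + 1
3 = 3·1 + 0
Since gcd(8101281, 25453811) = 1, back-substitute to write 1 as a combination:
1 = 7 − 2·3
1 = −2·31 + 9·7
1 = 9·100 − 29·31
1 = −29·931 + 270·100
1 = 270·16858 − 4889·931
1 = −4889·51505 + 14937·16858
1 = 14937·1149968 − 333503·51505
1 = −333503·8101281 + 2349458·1149968
1 = 2349458·25453811 − 7381877·8101281
Hence 8101281⁻¹ ≡ -7381877 ≡ 18071934 (mod 25453811).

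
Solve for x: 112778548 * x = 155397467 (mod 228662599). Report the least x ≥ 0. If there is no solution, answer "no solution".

First find gcd(112778548, 228662599):
228662599 = 2×112778548 + 3105503
112778548 = 36×3105503 + 980440
3105503 = 3×980440 + 164183
980440 = 5×164183 + 159525
164183 = 1×159525 + 4658
159525 = 34×4658 + 1153
4658 = 4×1153 + 46
1153 = 25×46 + 3
46 = 15×3 + 1
3 = 3×1 + 0
gcd = 1, so a unique solution mod 228662599 exists.
Back-substitute for the Bézout coefficients:
1 = 46 − 15·3
1 = −15·1153 + 376·46
1 = 376·4658 − 1519·1153
1 = −1519·159525 + 52022·4658
1 = 52022·164183 − 53541·159525
1 = −53541·980440 + 319727·164183
1 = 319727·3105503 − 1012722·980440
1 = −1012722·112778548 + 36777719·3105503
1 = 36777719·228662599 − 74568160·112778548
So 112778548·(-74568160) ≡ 1 (mod 228662599), giving 112778548⁻¹ ≡ 154094439.
x ≡ 112778548⁻¹·155397467 ≡ 154094439·155397467 ≡ 168784691 (mod 228662599).

168784691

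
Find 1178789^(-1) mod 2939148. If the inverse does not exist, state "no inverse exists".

gcd(2939148, 1178789) by repeated division:
2939148 = 2·1178789 + 581570
1178789 = 2·581570 + 15649
581570 = 37·15649 + 2557
15649 = 6·2557 + 307
2557 = 8·307 + 101
307 = 3·101 + 4
101 = 25·4 + 1
4 = 4·1 + 0
Since gcd(1178789, 2939148) = 1, back-substitute to write 1 as a combination:
1 = 101 − 25·4
1 = −25·307 + 76·101
1 = 76·2557 − 633·307
1 = −633·15649 + 3874·2557
1 = 3874·581570 − 143971·15649
1 = −143971·1178789 + 291816·581570
1 = 291816·2939148 − 727603·1178789
Thus 1178789·(-727603) ≡ 1 (mod 2939148); reducing, -727603 mod 2939148 = 2211545.

2211545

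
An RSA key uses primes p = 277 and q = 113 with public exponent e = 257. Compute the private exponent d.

27905

φ(n) = (p−1)(q−1) = 276·112 = 30912.
Need d with 257·d ≡ 1 (mod 30912). Apply the extended Euclidean algorithm:
30912 = 120×257 + 72
257 = 3×72 + 41
72 = 1×41 + 31
41 = 1×31 + 10
31 = 3×10 + 1
10 = 10×1 + 0
Back-substitute:
1 = 31 − 3·10
1 = −3·41 + 4·31
1 = 4·72 − 7·41
1 = −7·257 + 25·72
1 = 25·30912 − 3007·257
So 257·(-3007) ≡ 1 (mod 30912), hence d ≡ -3007 ≡ 27905 (mod 30912).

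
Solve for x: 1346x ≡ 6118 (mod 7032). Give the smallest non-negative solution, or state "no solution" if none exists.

3275

First find gcd(1346, 7032):
7032 = 5×1346 + 302
1346 = 4×302 + 138
302 = 2×138 + 26
138 = 5×26 + 8
26 = 3×8 + 2
8 = 4×2 + 0
gcd = 2 and 2 | 6118, so solutions exist. Divide through by 2: 673x ≡ 3059 (mod 3516).
Now find 673⁻¹ mod 3516:
3516 = 5×673 + 151
673 = 4×151 + 69
151 = 2×69 + 13
69 = 5×13 + 4
13 = 3×4 + 1
4 = 4×1 + 0
Back-substitute:
1 = 13 − 3·4
1 = −3·69 + 16·13
1 = 16·151 − 35·69
1 = −35·673 + 156·151
1 = 156·3516 − 815·673
So 673·(-815) ≡ 1 (mod 3516), i.e. 673⁻¹ ≡ 2701.
Then x ≡ 2701·3059 ≡ 3275 (mod 3516); the smallest non-negative solution is x = 3275.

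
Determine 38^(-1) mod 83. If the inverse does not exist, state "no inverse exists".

59

Apply the Euclidean algorithm to 83 and 38:
83 = 2×38 + 7
38 = 5×7 + 3
7 = 2×3 + 1
3 = 3×1 + 0
Since gcd(38, 83) = 1, back-substitute to write 1 as a combination:
1 = 7 − 2·3
1 = −2·38 + 11·7
1 = 11·83 − 24·38
So 38·(-24) ≡ 1 (mod 83), and -24 ≡ 59 (mod 83).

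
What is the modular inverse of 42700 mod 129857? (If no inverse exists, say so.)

Euclidean algorithm on 129857, 42700:
129857 = 3·42700 + 1757
42700 = 24·1757 + 532
1757 = 3·532 + 161
532 = 3·161 + 49
161 = 3·49 + 14
49 = 3·14 + 7
14 = 2·7 + 0
The gcd is 7, not 1, hence no inverse exists.

no inverse exists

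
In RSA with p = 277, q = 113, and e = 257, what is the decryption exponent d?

φ(n) = (p−1)(q−1) = 276·112 = 30912.
Need d with 257·d ≡ 1 (mod 30912). Apply the extended Euclidean algorithm:
30912 = 120×257 + 72
257 = 3×72 + 41
72 = 1×41 + 31
41 = 1×31 + 10
31 = 3×10 + 1
10 = 10×1 + 0
Back-substitute:
1 = 31 − 3·10
1 = −3·41 + 4·31
1 = 4·72 − 7·41
1 = −7·257 + 25·72
1 = 25·30912 − 3007·257
So 257·(-3007) ≡ 1 (mod 30912), hence d ≡ -3007 ≡ 27905 (mod 30912).

27905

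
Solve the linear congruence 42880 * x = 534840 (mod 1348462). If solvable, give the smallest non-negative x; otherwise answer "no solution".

183036

First find gcd(42880, 1348462):
1348462 = 31*42880 + 19182
42880 = 2*19182 + 4516
19182 = 4*4516 + 1118
4516 = 4*1118 + 44
1118 = 25*44 + 18
44 = 2*18 + 8
18 = 2*8 + 2
8 = 4*2 + 0
gcd = 2 and 2 | 534840, so solutions exist. Divide through by 2: 21440x ≡ 267420 (mod 674231).
Now find 21440⁻¹ mod 674231:
674231 = 31*21440 + 9591
21440 = 2*9591 + 2258
9591 = 4*2258 + 559
2258 = 4*559 + 22
559 = 25*22 + 9
22 = 2*9 + 4
9 = 2*4 + 1
4 = 4*1 + 0
Back-substitute:
1 = 9 − 2·4
1 = −2·22 + 5·9
1 = 5·559 − 127·22
1 = −127·2258 + 513·559
1 = 513·9591 − 2179·2258
1 = −2179·21440 + 4871·9591
1 = 4871·674231 − 153180·21440
So 21440·(-153180) ≡ 1 (mod 674231), i.e. 21440⁻¹ ≡ 521051.
Then x ≡ 521051·267420 ≡ 183036 (mod 674231); the smallest non-negative solution is x = 183036.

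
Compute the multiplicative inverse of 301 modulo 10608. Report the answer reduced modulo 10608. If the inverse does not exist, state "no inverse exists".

9445

Run Euclid on (10608, 301):
10608 = 35*301 + 73
301 = 4*73 + 9
73 = 8*9 + 1
9 = 9*1 + 0
gcd = 1, so the inverse exists. Back-substitute:
1 = 73 − 8·9
1 = −8·301 + 33·73
1 = 33·10608 − 1163·301
Hence 301⁻¹ ≡ -1163 ≡ 9445 (mod 10608).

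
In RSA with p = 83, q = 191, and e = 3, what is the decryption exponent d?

φ(n) = (p−1)(q−1) = 82·190 = 15580.
Need d with 3·d ≡ 1 (mod 15580). Apply the extended Euclidean algorithm:
15580 = 5193·3 + 1
3 = 3·1 + 0
Back-substitute:
1 = 15580 − 5193·3
So 3·(-5193) ≡ 1 (mod 15580), hence d ≡ -5193 ≡ 10387 (mod 15580).

10387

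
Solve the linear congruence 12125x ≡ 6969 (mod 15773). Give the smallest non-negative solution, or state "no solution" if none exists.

7249

First find gcd(12125, 15773):
15773 = 1*12125 + 3648
12125 = 3*3648 + 1181
3648 = 3*1181 + 105
1181 = 11*105 + 26
105 = 4*26 + 1
26 = 26*1 + 0
gcd = 1, so a unique solution mod 15773 exists.
Back-substitute for the Bézout coefficients:
1 = 105 − 4·26
1 = −4·1181 + 45·105
1 = 45·3648 − 139·1181
1 = −139·12125 + 462·3648
1 = 462·15773 − 601·12125
So 12125·(-601) ≡ 1 (mod 15773), giving 12125⁻¹ ≡ 15172.
x ≡ 12125⁻¹·6969 ≡ 15172·6969 ≡ 7249 (mod 15773).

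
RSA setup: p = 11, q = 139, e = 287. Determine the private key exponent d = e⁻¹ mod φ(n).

φ(n) = (p−1)(q−1) = 10·138 = 1380.
Need d with 287·d ≡ 1 (mod 1380). Apply the extended Euclidean algorithm:
1380 = 4×287 + 232
287 = 1×232 + 55
232 = 4×55 + 12
55 = 4×12 + 7
12 = 1×7 + 5
7 = 1×5 + 2
5 = 2×2 + 1
2 = 2×1 + 0
Back-substitute:
1 = 5 − 2·2
1 = −2·7 + 3·5
1 = 3·12 − 5·7
1 = −5·55 + 23·12
1 = 23·232 − 97·55
1 = −97·287 + 120·232
1 = 120·1380 − 577·287
So 287·(-577) ≡ 1 (mod 1380), hence d ≡ -577 ≡ 803 (mod 1380).

803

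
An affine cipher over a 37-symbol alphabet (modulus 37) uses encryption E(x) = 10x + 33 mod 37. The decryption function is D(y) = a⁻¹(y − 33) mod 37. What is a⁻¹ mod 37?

26

Apply the Euclidean algorithm to 37 and 10:
37 = 3·10 + 7
10 = 1·7 + 3
7 = 2·3 + 1
3 = 3·1 + 0
gcd = 1, so the inverse exists. Back-substitute:
1 = 7 − 2·3
1 = −2·10 + 3·7
1 = 3·37 − 11·10
Thus 10·(-11) ≡ 1 (mod 37); reducing, -11 mod 37 = 26.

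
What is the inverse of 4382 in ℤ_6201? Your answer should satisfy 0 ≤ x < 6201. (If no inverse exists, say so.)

2042

Extended Euclidean algorithm:
6201 = 1*4382 + 1819
4382 = 2*1819 + 744
1819 = 2*744 + 331
744 = 2*331 + 82
331 = 4*82 + 3
82 = 27*3 + 1
3 = 3*1 + 0
The gcd is 1. Working backward:
1 = 82 − 27·3
1 = −27·331 + 109·82
1 = 109·744 − 245·331
1 = −245·1819 + 599·744
1 = 599·4382 − 1443·1819
1 = −1443·6201 + 2042·4382
So 4382·2042 ≡ 1 (mod 6201).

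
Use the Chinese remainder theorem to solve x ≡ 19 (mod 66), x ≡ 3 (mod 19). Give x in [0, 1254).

Write x = 19 + 66·k. Then 66·k ≡ 3 − 19 ≡ 3 (mod 19).
Need 66⁻¹ mod 19. Extended Euclid on (19, 9):
19 = 2·9 + 1
9 = 9·1 + 0
Back-substitute:
1 = 19 − 2·9
66⁻¹ ≡ 17 (mod 19), so k ≡ 17·3 ≡ 13 (mod 19).
x = 19 + 66·13 = 877.

877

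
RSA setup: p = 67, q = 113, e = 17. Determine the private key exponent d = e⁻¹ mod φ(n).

2609

φ(n) = (p−1)(q−1) = 66·112 = 7392.
Need d with 17·d ≡ 1 (mod 7392). Apply the extended Euclidean algorithm:
7392 = 434·17 + 14
17 = 1·14 + 3
14 = 4·3 + 2
3 = 1·2 + 1
2 = 2·1 + 0
Back-substitute:
1 = 3 − 2
1 = −14 + 5·3
1 = 5·17 − 6·14
1 = −6·7392 + 2609·17
So 17·2609 ≡ 1 (mod 7392), hence d = 2609.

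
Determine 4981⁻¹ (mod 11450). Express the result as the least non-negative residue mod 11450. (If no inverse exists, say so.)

5271

Extended Euclidean algorithm:
11450 = 2·4981 + 1488
4981 = 3·1488 + 517
1488 = 2·517 + 454
517 = 1·454 + 63
454 = 7·63 + 13
63 = 4·13 + 11
13 = 1·11 + 2
11 = 5·2 + 1
2 = 2·1 + 0
gcd = 1, so the inverse exists. Back-substitute:
1 = 11 − 5·2
1 = −5·13 + 6·11
1 = 6·63 − 29·13
1 = −29·454 + 209·63
1 = 209·517 − 238·454
1 = −238·1488 + 685·517
1 = 685·4981 − 2293·1488
1 = −2293·11450 + 5271·4981
So 4981·5271 ≡ 1 (mod 11450).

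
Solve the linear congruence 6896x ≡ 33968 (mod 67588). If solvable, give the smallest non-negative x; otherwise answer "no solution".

First find gcd(6896, 67588):
67588 = 9*6896 + 5524
6896 = 1*5524 + 1372
5524 = 4*1372 + 36
1372 = 38*36 + 4
36 = 9*4 + 0
gcd = 4 and 4 | 33968, so solutions exist. Divide through by 4: 1724x ≡ 8492 (mod 16897).
Now find 1724⁻¹ mod 16897:
16897 = 9×1724 + 1381
1724 = 1×1381 + 343
1381 = 4×343 + 9
343 = 38×9 + 1
9 = 9×1 + 0
Back-substitute:
1 = 343 − 38·9
1 = −38·1381 + 153·343
1 = 153·1724 − 191·1381
1 = −191·16897 + 1872·1724
So 1724⁻¹ ≡ 1872 (mod 16897).
Then x ≡ 1872·8492 ≡ 13844 (mod 16897); the smallest non-negative solution is x = 13844.

13844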